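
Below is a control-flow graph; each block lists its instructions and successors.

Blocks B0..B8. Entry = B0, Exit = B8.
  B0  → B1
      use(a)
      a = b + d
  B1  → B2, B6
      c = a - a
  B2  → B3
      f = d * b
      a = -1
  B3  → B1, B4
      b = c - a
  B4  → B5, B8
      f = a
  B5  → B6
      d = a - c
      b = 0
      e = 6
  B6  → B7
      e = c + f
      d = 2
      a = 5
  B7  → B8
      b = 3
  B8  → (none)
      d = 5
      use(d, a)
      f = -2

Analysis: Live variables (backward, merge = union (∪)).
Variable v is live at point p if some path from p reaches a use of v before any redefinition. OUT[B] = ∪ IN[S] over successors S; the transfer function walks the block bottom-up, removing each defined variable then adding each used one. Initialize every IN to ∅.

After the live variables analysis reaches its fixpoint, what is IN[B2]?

Per-block solution:
  B0:   IN={a, b, d, f}   OUT={a, b, d, f}
  B1:   IN={a, b, d, f}   OUT={b, c, d, f}
  B2:   IN={b, c, d}   OUT={a, c, d, f}
  B3:   IN={a, c, d, f}   OUT={a, b, c, d, f}
  B4:   IN={a, c}   OUT={a, c, f}
  B5:   IN={a, c, f}   OUT={c, f}
  B6:   IN={c, f}   OUT={a}
  B7:   IN={a}   OUT={a}
  B8:   IN={a}   OUT={}

Merge at B2: OUT[B2] = IN[B3] = {a, c, d, f}
Applying B2's transfer function to that OUT value gives IN[B2] (row B2 above).

Answer: {b, c, d}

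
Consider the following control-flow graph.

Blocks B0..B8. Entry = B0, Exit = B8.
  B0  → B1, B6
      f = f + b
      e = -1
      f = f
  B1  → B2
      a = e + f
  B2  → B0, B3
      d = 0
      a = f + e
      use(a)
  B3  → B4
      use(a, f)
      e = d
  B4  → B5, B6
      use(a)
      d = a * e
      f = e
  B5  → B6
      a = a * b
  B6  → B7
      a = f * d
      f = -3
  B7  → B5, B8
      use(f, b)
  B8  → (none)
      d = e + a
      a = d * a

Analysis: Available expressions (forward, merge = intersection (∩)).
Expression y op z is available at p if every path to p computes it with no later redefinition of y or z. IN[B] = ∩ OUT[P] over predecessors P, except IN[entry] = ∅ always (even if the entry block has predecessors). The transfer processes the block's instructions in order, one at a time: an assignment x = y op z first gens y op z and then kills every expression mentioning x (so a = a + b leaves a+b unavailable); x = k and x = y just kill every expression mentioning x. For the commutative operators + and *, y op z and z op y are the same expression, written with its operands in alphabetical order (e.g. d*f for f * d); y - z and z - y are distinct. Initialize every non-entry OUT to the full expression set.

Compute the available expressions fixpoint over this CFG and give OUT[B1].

Per-block solution:
  B0:   IN={}   OUT={}
  B1:   IN={}   OUT={e+f}
  B2:   IN={e+f}   OUT={e+f}
  B3:   IN={e+f}   OUT={}
  B4:   IN={}   OUT={a*e}
  B5:   IN={}   OUT={}
  B6:   IN={}   OUT={}
  B7:   IN={}   OUT={}
  B8:   IN={}   OUT={}

Merge at B1: IN[B1] = OUT[B0] = {}
Applying B1's transfer function to that IN value gives OUT[B1] (row B1 above).

Answer: {e+f}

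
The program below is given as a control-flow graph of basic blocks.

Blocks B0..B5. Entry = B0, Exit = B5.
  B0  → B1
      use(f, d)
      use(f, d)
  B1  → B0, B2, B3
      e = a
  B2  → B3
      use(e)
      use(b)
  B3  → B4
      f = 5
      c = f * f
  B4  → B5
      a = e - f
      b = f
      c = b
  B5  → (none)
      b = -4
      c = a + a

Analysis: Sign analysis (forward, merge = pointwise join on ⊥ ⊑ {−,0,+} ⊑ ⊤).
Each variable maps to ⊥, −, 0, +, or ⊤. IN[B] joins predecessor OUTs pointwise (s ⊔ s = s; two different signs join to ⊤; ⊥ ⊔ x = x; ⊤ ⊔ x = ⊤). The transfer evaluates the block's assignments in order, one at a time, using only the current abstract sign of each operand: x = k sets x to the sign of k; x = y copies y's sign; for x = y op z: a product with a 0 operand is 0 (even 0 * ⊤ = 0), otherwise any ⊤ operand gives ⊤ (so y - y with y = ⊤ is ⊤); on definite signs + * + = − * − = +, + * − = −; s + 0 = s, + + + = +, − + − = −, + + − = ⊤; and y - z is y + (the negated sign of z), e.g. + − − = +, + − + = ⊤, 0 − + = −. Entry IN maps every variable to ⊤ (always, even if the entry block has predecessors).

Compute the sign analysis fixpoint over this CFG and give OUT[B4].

Answer: {a: ⊤, b: +, c: +, d: ⊤, e: ⊤, f: +}

Trace:
Per-block solution:
  B0:  IN=(all ⊤)  OUT=(all ⊤)
  B1:  IN=(all ⊤)  OUT=(all ⊤)
  B2:  IN=(all ⊤)  OUT=(all ⊤)
  B3:  IN=(all ⊤)  OUT={c:+, f:+; rest ⊤}
  B4:  IN={c:+, f:+; rest ⊤}  OUT={b:+, c:+, f:+; rest ⊤}
  B5:  IN={b:+, c:+, f:+; rest ⊤}  OUT={b:-, f:+; rest ⊤}

Merge at B4: IN[B4] = OUT[B3] = {a: ⊤, b: ⊤, c: +, d: ⊤, e: ⊤, f: +}
Applying B4's transfer function to that IN value gives OUT[B4] (row B4 above).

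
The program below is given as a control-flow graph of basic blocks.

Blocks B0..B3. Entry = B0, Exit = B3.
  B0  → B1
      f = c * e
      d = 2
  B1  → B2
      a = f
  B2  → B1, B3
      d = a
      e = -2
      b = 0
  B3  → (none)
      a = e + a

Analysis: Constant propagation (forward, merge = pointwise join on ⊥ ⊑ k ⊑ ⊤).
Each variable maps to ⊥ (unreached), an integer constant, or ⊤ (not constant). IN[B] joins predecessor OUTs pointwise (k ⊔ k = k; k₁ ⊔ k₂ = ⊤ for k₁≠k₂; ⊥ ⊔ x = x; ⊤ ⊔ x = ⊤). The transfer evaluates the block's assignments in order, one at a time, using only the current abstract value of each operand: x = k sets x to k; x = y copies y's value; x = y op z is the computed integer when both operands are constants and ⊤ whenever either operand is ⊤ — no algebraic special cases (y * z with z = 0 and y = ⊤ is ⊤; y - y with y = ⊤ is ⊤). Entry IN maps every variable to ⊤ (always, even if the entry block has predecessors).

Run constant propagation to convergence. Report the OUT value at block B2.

Converged values:
  B0:   IN=(all ⊤)   OUT={d:2; rest ⊤}
  B1:   IN=(all ⊤)   OUT=(all ⊤)
  B2:   IN=(all ⊤)   OUT={b:0, e:-2; rest ⊤}
  B3:   IN={b:0, e:-2; rest ⊤}   OUT={b:0, e:-2; rest ⊤}

Merge at B2: IN[B2] = OUT[B1] = {a: ⊤, b: ⊤, c: ⊤, d: ⊤, e: ⊤, f: ⊤}
Applying B2's transfer function to that IN value gives OUT[B2] (row B2 above).

Answer: {a: ⊤, b: 0, c: ⊤, d: ⊤, e: -2, f: ⊤}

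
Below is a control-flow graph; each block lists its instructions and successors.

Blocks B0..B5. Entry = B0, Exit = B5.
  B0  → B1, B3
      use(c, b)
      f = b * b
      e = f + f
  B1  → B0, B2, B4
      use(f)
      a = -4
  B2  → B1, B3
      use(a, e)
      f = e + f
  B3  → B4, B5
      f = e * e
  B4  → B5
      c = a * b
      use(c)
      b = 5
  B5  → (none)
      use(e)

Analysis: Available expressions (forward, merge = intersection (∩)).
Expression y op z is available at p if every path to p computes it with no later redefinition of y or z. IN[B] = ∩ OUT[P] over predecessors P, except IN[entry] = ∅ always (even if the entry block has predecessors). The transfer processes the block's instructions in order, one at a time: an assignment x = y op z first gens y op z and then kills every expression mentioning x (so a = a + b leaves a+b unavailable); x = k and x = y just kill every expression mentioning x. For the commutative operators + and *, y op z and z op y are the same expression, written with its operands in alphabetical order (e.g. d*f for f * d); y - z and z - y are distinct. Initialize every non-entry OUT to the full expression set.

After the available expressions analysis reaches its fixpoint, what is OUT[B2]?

Fixpoint table:
  B0:  IN={}  OUT={b*b, f+f}
  B1:  IN={b*b}  OUT={b*b}
  B2:  IN={b*b}  OUT={b*b}
  B3:  IN={b*b}  OUT={b*b, e*e}
  B4:  IN={b*b}  OUT={}
  B5:  IN={}  OUT={}

Merge at B2: IN[B2] = OUT[B1] = {b*b}
Applying B2's transfer function to that IN value gives OUT[B2] (row B2 above).

Answer: {b*b}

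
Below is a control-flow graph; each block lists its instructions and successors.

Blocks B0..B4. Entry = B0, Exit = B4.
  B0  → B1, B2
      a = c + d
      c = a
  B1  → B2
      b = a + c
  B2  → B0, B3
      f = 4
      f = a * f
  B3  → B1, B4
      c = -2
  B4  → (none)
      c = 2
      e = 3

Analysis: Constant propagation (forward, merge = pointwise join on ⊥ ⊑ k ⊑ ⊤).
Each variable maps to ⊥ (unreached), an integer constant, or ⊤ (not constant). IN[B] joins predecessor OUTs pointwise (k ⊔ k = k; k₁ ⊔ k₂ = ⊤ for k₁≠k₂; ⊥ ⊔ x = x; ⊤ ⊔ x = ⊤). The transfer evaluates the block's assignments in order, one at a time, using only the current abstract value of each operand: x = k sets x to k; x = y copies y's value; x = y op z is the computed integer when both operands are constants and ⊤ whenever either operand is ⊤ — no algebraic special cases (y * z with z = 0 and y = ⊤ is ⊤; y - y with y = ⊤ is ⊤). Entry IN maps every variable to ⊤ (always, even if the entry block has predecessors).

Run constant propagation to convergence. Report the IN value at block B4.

Answer: {a: ⊤, b: ⊤, c: -2, d: ⊤, e: ⊤, f: ⊤}

Derivation:
Fixpoint table:
  B0:  IN=(all ⊤)  OUT=(all ⊤)
  B1:  IN=(all ⊤)  OUT=(all ⊤)
  B2:  IN=(all ⊤)  OUT=(all ⊤)
  B3:  IN=(all ⊤)  OUT={c:-2; rest ⊤}
  B4:  IN={c:-2; rest ⊤}  OUT={c:2, e:3; rest ⊤}

Merge at B4: IN[B4] = OUT[B3] = {a: ⊤, b: ⊤, c: -2, d: ⊤, e: ⊤, f: ⊤}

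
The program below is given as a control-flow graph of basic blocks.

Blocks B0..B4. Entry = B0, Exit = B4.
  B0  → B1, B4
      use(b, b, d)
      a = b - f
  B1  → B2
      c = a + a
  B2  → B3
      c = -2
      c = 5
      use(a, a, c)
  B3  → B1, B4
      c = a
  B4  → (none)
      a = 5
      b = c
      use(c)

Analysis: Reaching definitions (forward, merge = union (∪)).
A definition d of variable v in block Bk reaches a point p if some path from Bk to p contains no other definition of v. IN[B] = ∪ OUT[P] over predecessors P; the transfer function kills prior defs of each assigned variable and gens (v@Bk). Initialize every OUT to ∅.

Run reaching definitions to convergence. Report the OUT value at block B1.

Answer: {a@B0, c@B1}

Trace:
Fixpoint table:
  B0:   IN={}   OUT={a@B0}
  B1:   IN={a@B0, c@B3}   OUT={a@B0, c@B1}
  B2:   IN={a@B0, c@B1}   OUT={a@B0, c@B2}
  B3:   IN={a@B0, c@B2}   OUT={a@B0, c@B3}
  B4:   IN={a@B0, c@B3}   OUT={a@B4, b@B4, c@B3}

Merge at B1: IN[B1] = OUT[B0] ⊔ OUT[B3] = {a@B0, c@B3}
Applying B1's transfer function to that IN value gives OUT[B1] (row B1 above).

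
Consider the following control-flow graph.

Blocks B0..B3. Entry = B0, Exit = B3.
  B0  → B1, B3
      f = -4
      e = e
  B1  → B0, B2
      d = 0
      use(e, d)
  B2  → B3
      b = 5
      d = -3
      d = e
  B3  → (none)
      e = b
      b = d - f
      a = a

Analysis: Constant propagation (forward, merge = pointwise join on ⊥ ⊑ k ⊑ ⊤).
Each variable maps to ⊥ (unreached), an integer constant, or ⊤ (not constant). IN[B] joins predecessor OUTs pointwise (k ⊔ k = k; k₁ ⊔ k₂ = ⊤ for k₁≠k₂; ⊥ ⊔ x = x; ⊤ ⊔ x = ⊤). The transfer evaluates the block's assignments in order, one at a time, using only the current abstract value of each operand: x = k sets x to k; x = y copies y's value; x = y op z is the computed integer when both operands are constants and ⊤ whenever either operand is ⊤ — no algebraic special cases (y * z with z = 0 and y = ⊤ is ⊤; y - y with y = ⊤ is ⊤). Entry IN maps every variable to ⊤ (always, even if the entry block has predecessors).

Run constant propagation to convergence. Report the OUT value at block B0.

Answer: {a: ⊤, b: ⊤, c: ⊤, d: ⊤, e: ⊤, f: -4}

Derivation:
Per-block solution:
  B0:   IN=(all ⊤)   OUT={f:-4; rest ⊤}
  B1:   IN={f:-4; rest ⊤}   OUT={d:0, f:-4; rest ⊤}
  B2:   IN={d:0, f:-4; rest ⊤}   OUT={b:5, f:-4; rest ⊤}
  B3:   IN={f:-4; rest ⊤}   OUT={f:-4; rest ⊤}

Merge at B0 (entry node, so the boundary value (all ⊤) is joined with the incoming edge(s)): IN[B0] = (all ⊤) ⊔ OUT[B1] = {a: ⊤, b: ⊤, c: ⊤, d: ⊤, e: ⊤, f: ⊤}
Applying B0's transfer function to that IN value gives OUT[B0] (row B0 above).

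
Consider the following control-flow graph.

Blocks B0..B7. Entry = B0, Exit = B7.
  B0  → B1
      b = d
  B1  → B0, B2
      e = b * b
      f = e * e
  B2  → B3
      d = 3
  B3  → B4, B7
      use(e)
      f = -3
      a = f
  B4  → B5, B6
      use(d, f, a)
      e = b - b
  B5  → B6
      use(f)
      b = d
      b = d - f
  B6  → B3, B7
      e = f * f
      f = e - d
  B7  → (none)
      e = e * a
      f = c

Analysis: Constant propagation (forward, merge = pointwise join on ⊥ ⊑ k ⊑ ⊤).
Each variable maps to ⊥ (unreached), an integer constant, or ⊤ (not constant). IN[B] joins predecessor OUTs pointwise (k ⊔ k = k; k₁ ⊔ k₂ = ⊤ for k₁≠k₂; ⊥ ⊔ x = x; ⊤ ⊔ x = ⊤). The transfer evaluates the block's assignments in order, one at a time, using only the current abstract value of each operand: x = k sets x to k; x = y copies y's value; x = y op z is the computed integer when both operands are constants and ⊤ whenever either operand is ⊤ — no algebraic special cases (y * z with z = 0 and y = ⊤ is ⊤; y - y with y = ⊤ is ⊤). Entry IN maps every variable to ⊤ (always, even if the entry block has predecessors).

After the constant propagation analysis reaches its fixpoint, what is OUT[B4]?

Answer: {a: -3, b: ⊤, c: ⊤, d: 3, e: ⊤, f: -3}

Trace:
Converged values:
  B0: | IN=(all ⊤) | OUT=(all ⊤)
  B1: | IN=(all ⊤) | OUT=(all ⊤)
  B2: | IN=(all ⊤) | OUT={d:3; rest ⊤}
  B3: | IN={d:3; rest ⊤} | OUT={a:-3, d:3, f:-3; rest ⊤}
  B4: | IN={a:-3, d:3, f:-3; rest ⊤} | OUT={a:-3, d:3, f:-3; rest ⊤}
  B5: | IN={a:-3, d:3, f:-3; rest ⊤} | OUT={a:-3, b:6, d:3, f:-3; rest ⊤}
  B6: | IN={a:-3, d:3, f:-3; rest ⊤} | OUT={a:-3, d:3, e:9, f:6; rest ⊤}
  B7: | IN={a:-3, d:3; rest ⊤} | OUT={a:-3, d:3; rest ⊤}

Merge at B4: IN[B4] = OUT[B3] = {a: -3, b: ⊤, c: ⊤, d: 3, e: ⊤, f: -3}
Applying B4's transfer function to that IN value gives OUT[B4] (row B4 above).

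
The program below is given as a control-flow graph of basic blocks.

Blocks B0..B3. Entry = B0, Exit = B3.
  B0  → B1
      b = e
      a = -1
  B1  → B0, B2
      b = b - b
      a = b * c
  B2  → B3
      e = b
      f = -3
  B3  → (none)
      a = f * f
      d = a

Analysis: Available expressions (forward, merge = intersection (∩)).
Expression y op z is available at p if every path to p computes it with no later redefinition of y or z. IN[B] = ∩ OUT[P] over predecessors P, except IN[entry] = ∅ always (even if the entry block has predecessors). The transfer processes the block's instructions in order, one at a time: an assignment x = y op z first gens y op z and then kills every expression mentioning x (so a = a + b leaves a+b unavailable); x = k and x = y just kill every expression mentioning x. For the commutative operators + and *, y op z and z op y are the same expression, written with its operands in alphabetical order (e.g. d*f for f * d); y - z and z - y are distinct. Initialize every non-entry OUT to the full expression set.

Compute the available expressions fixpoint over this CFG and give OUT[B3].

Fixpoint table:
  B0:   IN={}   OUT={}
  B1:   IN={}   OUT={b*c}
  B2:   IN={b*c}   OUT={b*c}
  B3:   IN={b*c}   OUT={b*c, f*f}

Merge at B3: IN[B3] = OUT[B2] = {b*c}
Applying B3's transfer function to that IN value gives OUT[B3] (row B3 above).

Answer: {b*c, f*f}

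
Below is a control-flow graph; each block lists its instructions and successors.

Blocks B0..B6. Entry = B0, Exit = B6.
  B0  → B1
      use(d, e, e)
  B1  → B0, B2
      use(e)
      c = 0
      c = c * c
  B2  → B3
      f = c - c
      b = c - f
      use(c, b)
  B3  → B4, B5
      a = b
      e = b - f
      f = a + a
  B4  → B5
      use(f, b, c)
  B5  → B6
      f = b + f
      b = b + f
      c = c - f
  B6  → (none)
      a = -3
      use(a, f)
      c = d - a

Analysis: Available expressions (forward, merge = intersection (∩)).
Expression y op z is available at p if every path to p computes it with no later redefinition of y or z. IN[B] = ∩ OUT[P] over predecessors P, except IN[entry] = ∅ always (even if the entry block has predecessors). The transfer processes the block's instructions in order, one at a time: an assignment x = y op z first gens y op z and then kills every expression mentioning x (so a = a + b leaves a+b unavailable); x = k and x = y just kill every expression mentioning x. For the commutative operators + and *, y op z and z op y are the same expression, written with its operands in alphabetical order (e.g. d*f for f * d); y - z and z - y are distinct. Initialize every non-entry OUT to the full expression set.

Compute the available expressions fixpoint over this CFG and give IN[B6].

Answer: {a+a}

Working:
Per-block solution:
  B0:  IN={}  OUT={}
  B1:  IN={}  OUT={}
  B2:  IN={}  OUT={c-c, c-f}
  B3:  IN={c-c, c-f}  OUT={a+a, c-c}
  B4:  IN={a+a, c-c}  OUT={a+a, c-c}
  B5:  IN={a+a, c-c}  OUT={a+a}
  B6:  IN={a+a}  OUT={d-a}

Merge at B6: IN[B6] = OUT[B5] = {a+a}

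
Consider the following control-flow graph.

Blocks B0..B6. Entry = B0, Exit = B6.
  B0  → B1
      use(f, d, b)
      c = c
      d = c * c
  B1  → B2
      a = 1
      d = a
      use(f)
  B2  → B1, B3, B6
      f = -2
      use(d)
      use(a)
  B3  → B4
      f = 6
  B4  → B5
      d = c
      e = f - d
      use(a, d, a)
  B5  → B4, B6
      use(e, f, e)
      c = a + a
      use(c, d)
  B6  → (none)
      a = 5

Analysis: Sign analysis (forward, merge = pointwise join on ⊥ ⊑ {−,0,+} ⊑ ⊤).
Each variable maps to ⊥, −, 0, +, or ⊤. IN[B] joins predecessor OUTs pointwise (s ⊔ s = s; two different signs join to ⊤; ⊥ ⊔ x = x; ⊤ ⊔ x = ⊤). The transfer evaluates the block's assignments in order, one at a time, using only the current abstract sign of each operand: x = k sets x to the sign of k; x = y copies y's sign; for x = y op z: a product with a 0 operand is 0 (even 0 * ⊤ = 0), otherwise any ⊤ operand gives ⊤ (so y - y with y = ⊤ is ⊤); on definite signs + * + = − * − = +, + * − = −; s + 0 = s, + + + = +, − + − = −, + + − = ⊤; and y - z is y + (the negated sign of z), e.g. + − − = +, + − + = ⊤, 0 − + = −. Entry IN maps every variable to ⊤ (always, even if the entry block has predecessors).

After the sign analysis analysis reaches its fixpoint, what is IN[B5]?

Converged values:
  B0:  IN=(all ⊤)  OUT=(all ⊤)
  B1:  IN=(all ⊤)  OUT={a:+, d:+; rest ⊤}
  B2:  IN={a:+, d:+; rest ⊤}  OUT={a:+, d:+, f:-; rest ⊤}
  B3:  IN={a:+, d:+, f:-; rest ⊤}  OUT={a:+, d:+, f:+; rest ⊤}
  B4:  IN={a:+, f:+; rest ⊤}  OUT={a:+, f:+; rest ⊤}
  B5:  IN={a:+, f:+; rest ⊤}  OUT={a:+, c:+, f:+; rest ⊤}
  B6:  IN={a:+; rest ⊤}  OUT={a:+; rest ⊤}

Merge at B5: IN[B5] = OUT[B4] = {a: +, b: ⊤, c: ⊤, d: ⊤, e: ⊤, f: +}

Answer: {a: +, b: ⊤, c: ⊤, d: ⊤, e: ⊤, f: +}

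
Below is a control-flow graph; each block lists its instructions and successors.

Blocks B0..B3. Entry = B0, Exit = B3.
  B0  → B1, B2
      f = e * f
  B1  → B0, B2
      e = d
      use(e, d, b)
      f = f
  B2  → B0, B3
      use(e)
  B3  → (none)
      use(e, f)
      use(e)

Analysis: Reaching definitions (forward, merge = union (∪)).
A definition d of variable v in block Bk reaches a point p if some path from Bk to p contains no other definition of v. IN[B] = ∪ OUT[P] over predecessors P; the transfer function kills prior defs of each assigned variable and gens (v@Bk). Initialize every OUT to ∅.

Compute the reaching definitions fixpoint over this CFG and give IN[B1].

Answer: {e@B1, f@B0}

Trace:
Per-block solution:
  B0:   IN={e@B1, f@B0, f@B1}   OUT={e@B1, f@B0}
  B1:   IN={e@B1, f@B0}   OUT={e@B1, f@B1}
  B2:   IN={e@B1, f@B0, f@B1}   OUT={e@B1, f@B0, f@B1}
  B3:   IN={e@B1, f@B0, f@B1}   OUT={e@B1, f@B0, f@B1}

Merge at B1: IN[B1] = OUT[B0] = {e@B1, f@B0}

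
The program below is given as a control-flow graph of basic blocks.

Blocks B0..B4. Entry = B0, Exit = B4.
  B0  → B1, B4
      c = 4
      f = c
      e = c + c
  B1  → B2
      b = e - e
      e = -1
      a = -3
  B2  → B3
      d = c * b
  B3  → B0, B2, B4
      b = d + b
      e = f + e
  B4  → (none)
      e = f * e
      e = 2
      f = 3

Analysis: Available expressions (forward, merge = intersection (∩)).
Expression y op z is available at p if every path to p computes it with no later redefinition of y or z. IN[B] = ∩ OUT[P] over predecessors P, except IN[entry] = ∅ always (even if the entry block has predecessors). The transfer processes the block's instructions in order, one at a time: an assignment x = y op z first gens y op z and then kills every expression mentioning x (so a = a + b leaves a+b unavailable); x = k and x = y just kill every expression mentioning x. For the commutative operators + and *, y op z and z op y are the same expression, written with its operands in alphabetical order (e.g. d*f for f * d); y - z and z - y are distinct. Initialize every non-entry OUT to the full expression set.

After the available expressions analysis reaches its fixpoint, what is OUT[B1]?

Fixpoint table:
  B0:   IN={}   OUT={c+c}
  B1:   IN={c+c}   OUT={c+c}
  B2:   IN={c+c}   OUT={b*c, c+c}
  B3:   IN={b*c, c+c}   OUT={c+c}
  B4:   IN={c+c}   OUT={c+c}

Merge at B1: IN[B1] = OUT[B0] = {c+c}
Applying B1's transfer function to that IN value gives OUT[B1] (row B1 above).

Answer: {c+c}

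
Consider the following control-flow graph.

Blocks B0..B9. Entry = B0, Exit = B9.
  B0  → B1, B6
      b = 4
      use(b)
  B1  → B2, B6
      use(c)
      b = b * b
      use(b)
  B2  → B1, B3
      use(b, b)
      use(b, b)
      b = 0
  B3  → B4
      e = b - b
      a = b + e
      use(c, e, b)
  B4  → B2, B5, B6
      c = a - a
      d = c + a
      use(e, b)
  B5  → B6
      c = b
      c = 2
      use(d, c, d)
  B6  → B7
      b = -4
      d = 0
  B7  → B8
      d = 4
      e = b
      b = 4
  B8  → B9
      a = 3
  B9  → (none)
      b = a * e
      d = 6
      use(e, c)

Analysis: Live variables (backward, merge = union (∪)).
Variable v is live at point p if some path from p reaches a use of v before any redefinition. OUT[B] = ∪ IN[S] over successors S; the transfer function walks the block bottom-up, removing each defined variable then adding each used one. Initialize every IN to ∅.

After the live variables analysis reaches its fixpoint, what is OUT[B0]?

Answer: {b, c}

Trace:
Fixpoint table:
  B0:  IN={c}  OUT={b, c}
  B1:  IN={b, c}  OUT={b, c}
  B2:  IN={b, c}  OUT={b, c}
  B3:  IN={b, c}  OUT={a, b, e}
  B4:  IN={a, b, e}  OUT={b, c, d}
  B5:  IN={b, d}  OUT={c}
  B6:  IN={c}  OUT={b, c}
  B7:  IN={b, c}  OUT={c, e}
  B8:  IN={c, e}  OUT={a, c, e}
  B9:  IN={a, c, e}  OUT={}

Merge at B0: OUT[B0] = IN[B1] ⊔ IN[B6] = {b, c}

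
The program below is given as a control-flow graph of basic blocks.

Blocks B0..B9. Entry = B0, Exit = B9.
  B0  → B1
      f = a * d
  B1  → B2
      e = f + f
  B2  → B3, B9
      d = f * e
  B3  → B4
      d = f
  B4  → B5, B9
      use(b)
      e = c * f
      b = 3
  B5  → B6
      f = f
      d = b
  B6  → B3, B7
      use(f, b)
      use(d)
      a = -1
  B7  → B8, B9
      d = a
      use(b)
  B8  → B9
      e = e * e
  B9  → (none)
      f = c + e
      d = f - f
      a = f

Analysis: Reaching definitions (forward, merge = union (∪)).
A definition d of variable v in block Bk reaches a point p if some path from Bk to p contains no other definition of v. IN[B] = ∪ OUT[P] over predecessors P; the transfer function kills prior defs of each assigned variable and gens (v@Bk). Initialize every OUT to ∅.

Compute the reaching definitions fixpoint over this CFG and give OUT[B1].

Converged values:
  B0:   IN={}   OUT={f@B0}
  B1:   IN={f@B0}   OUT={e@B1, f@B0}
  B2:   IN={e@B1, f@B0}   OUT={d@B2, e@B1, f@B0}
  B3:   IN={a@B6, b@B4, d@B2, d@B5, e@B1, e@B4, f@B0, f@B5}   OUT={a@B6, b@B4, d@B3, e@B1, e@B4, f@B0, f@B5}
  B4:   IN={a@B6, b@B4, d@B3, e@B1, e@B4, f@B0, f@B5}   OUT={a@B6, b@B4, d@B3, e@B4, f@B0, f@B5}
  B5:   IN={a@B6, b@B4, d@B3, e@B4, f@B0, f@B5}   OUT={a@B6, b@B4, d@B5, e@B4, f@B5}
  B6:   IN={a@B6, b@B4, d@B5, e@B4, f@B5}   OUT={a@B6, b@B4, d@B5, e@B4, f@B5}
  B7:   IN={a@B6, b@B4, d@B5, e@B4, f@B5}   OUT={a@B6, b@B4, d@B7, e@B4, f@B5}
  B8:   IN={a@B6, b@B4, d@B7, e@B4, f@B5}   OUT={a@B6, b@B4, d@B7, e@B8, f@B5}
  B9:   IN={a@B6, b@B4, d@B2, d@B3, d@B7, e@B1, e@B4, e@B8, f@B0, f@B5}   OUT={a@B9, b@B4, d@B9, e@B1, e@B4, e@B8, f@B9}

Merge at B1: IN[B1] = OUT[B0] = {f@B0}
Applying B1's transfer function to that IN value gives OUT[B1] (row B1 above).

Answer: {e@B1, f@B0}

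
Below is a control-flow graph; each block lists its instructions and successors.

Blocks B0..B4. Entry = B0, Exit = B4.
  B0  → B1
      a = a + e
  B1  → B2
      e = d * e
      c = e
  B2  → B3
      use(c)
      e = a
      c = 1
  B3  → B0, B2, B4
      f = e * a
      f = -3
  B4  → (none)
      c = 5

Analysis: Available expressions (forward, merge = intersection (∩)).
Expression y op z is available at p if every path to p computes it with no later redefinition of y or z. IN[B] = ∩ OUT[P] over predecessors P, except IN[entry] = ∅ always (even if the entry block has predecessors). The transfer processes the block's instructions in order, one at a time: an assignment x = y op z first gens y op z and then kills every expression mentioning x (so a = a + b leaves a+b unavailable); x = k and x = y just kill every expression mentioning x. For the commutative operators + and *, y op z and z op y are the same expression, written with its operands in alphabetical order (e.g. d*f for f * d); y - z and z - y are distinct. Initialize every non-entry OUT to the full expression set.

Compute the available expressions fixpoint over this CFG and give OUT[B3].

Answer: {a*e}

Derivation:
Per-block solution:
  B0:  IN={}  OUT={}
  B1:  IN={}  OUT={}
  B2:  IN={}  OUT={}
  B3:  IN={}  OUT={a*e}
  B4:  IN={a*e}  OUT={a*e}

Merge at B3: IN[B3] = OUT[B2] = {}
Applying B3's transfer function to that IN value gives OUT[B3] (row B3 above).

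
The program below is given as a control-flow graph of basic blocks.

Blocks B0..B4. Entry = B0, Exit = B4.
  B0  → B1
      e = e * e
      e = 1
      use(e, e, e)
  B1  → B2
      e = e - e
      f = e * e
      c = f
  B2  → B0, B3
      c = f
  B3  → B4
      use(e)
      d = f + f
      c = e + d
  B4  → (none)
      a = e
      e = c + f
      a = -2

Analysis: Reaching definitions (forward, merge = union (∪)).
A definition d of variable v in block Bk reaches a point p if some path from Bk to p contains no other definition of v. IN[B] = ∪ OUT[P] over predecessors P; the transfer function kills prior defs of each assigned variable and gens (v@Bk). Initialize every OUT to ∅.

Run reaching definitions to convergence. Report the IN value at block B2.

Answer: {c@B1, e@B1, f@B1}

Trace:
Per-block solution:
  B0:   IN={c@B2, e@B1, f@B1}   OUT={c@B2, e@B0, f@B1}
  B1:   IN={c@B2, e@B0, f@B1}   OUT={c@B1, e@B1, f@B1}
  B2:   IN={c@B1, e@B1, f@B1}   OUT={c@B2, e@B1, f@B1}
  B3:   IN={c@B2, e@B1, f@B1}   OUT={c@B3, d@B3, e@B1, f@B1}
  B4:   IN={c@B3, d@B3, e@B1, f@B1}   OUT={a@B4, c@B3, d@B3, e@B4, f@B1}

Merge at B2: IN[B2] = OUT[B1] = {c@B1, e@B1, f@B1}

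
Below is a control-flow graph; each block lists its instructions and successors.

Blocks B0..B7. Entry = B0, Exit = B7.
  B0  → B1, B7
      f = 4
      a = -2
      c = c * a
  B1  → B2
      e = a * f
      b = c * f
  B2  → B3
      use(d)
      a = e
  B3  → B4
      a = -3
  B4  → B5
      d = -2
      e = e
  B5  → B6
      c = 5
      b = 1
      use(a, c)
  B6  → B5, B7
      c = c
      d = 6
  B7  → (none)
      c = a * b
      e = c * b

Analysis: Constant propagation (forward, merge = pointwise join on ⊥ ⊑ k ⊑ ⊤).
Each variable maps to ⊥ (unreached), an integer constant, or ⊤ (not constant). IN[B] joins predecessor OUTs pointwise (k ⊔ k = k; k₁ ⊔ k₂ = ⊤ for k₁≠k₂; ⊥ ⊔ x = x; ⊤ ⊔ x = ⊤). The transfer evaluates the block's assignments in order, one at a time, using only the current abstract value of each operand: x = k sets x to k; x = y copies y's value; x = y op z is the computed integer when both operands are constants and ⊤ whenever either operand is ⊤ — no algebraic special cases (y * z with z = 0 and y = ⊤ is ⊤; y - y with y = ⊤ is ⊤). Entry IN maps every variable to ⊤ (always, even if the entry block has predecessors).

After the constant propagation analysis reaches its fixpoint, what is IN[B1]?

Per-block solution:
  B0:   IN=(all ⊤)   OUT={a:-2, f:4; rest ⊤}
  B1:   IN={a:-2, f:4; rest ⊤}   OUT={a:-2, e:-8, f:4; rest ⊤}
  B2:   IN={a:-2, e:-8, f:4; rest ⊤}   OUT={a:-8, e:-8, f:4; rest ⊤}
  B3:   IN={a:-8, e:-8, f:4; rest ⊤}   OUT={a:-3, e:-8, f:4; rest ⊤}
  B4:   IN={a:-3, e:-8, f:4; rest ⊤}   OUT={a:-3, d:-2, e:-8, f:4; rest ⊤}
  B5:   IN={a:-3, e:-8, f:4; rest ⊤}   OUT={a:-3, b:1, c:5, e:-8, f:4; rest ⊤}
  B6:   IN={a:-3, b:1, c:5, e:-8, f:4; rest ⊤}   OUT={a:-3, b:1, c:5, d:6, e:-8, f:4; rest ⊤}
  B7:   IN={f:4; rest ⊤}   OUT={f:4; rest ⊤}

Merge at B1: IN[B1] = OUT[B0] = {a: -2, b: ⊤, c: ⊤, d: ⊤, e: ⊤, f: 4}

Answer: {a: -2, b: ⊤, c: ⊤, d: ⊤, e: ⊤, f: 4}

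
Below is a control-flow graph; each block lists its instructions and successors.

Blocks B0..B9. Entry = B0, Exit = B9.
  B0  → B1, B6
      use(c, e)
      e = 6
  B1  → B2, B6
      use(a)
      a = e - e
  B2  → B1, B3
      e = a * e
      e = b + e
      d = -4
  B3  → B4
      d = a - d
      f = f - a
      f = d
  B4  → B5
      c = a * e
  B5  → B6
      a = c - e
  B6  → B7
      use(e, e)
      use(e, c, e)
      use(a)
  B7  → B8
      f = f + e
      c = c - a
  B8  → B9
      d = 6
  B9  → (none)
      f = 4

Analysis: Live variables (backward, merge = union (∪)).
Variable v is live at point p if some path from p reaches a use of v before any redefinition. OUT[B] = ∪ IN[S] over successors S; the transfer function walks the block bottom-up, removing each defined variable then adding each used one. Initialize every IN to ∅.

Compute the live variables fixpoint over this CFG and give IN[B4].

Per-block solution:
  B0:  IN={a, b, c, e, f}  OUT={a, b, c, e, f}
  B1:  IN={a, b, c, e, f}  OUT={a, b, c, e, f}
  B2:  IN={a, b, c, e, f}  OUT={a, b, c, d, e, f}
  B3:  IN={a, d, e, f}  OUT={a, e, f}
  B4:  IN={a, e, f}  OUT={c, e, f}
  B5:  IN={c, e, f}  OUT={a, c, e, f}
  B6:  IN={a, c, e, f}  OUT={a, c, e, f}
  B7:  IN={a, c, e, f}  OUT={}
  B8:  IN={}  OUT={}
  B9:  IN={}  OUT={}

Merge at B4: OUT[B4] = IN[B5] = {c, e, f}
Applying B4's transfer function to that OUT value gives IN[B4] (row B4 above).

Answer: {a, e, f}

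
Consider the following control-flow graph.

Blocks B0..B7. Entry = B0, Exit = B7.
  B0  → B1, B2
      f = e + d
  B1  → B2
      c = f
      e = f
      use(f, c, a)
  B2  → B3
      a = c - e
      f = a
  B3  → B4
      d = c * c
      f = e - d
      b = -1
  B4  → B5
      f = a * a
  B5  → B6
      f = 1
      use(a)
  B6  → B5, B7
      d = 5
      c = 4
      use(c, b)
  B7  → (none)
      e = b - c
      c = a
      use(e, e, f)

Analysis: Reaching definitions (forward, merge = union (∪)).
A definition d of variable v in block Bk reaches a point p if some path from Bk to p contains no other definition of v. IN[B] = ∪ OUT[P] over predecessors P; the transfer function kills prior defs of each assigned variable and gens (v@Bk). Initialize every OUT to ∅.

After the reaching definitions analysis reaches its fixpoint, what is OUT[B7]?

Per-block solution:
  B0: | IN={} | OUT={f@B0}
  B1: | IN={f@B0} | OUT={c@B1, e@B1, f@B0}
  B2: | IN={c@B1, e@B1, f@B0} | OUT={a@B2, c@B1, e@B1, f@B2}
  B3: | IN={a@B2, c@B1, e@B1, f@B2} | OUT={a@B2, b@B3, c@B1, d@B3, e@B1, f@B3}
  B4: | IN={a@B2, b@B3, c@B1, d@B3, e@B1, f@B3} | OUT={a@B2, b@B3, c@B1, d@B3, e@B1, f@B4}
  B5: | IN={a@B2, b@B3, c@B1, c@B6, d@B3, d@B6, e@B1, f@B4, f@B5} | OUT={a@B2, b@B3, c@B1, c@B6, d@B3, d@B6, e@B1, f@B5}
  B6: | IN={a@B2, b@B3, c@B1, c@B6, d@B3, d@B6, e@B1, f@B5} | OUT={a@B2, b@B3, c@B6, d@B6, e@B1, f@B5}
  B7: | IN={a@B2, b@B3, c@B6, d@B6, e@B1, f@B5} | OUT={a@B2, b@B3, c@B7, d@B6, e@B7, f@B5}

Merge at B7: IN[B7] = OUT[B6] = {a@B2, b@B3, c@B6, d@B6, e@B1, f@B5}
Applying B7's transfer function to that IN value gives OUT[B7] (row B7 above).

Answer: {a@B2, b@B3, c@B7, d@B6, e@B7, f@B5}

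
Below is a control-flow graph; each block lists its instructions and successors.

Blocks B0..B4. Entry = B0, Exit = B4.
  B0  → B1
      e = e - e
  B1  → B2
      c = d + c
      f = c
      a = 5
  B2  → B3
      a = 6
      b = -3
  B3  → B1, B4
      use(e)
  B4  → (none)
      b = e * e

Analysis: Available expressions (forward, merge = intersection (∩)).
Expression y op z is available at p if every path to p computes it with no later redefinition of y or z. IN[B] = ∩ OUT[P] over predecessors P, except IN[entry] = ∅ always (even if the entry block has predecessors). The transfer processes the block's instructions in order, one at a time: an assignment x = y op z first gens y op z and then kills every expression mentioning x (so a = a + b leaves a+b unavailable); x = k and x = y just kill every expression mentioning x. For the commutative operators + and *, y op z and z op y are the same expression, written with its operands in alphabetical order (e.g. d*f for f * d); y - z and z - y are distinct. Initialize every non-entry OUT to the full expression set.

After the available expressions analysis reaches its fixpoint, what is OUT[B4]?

Answer: {e*e}

Derivation:
Converged values:
  B0: | IN={} | OUT={}
  B1: | IN={} | OUT={}
  B2: | IN={} | OUT={}
  B3: | IN={} | OUT={}
  B4: | IN={} | OUT={e*e}

Merge at B4: IN[B4] = OUT[B3] = {}
Applying B4's transfer function to that IN value gives OUT[B4] (row B4 above).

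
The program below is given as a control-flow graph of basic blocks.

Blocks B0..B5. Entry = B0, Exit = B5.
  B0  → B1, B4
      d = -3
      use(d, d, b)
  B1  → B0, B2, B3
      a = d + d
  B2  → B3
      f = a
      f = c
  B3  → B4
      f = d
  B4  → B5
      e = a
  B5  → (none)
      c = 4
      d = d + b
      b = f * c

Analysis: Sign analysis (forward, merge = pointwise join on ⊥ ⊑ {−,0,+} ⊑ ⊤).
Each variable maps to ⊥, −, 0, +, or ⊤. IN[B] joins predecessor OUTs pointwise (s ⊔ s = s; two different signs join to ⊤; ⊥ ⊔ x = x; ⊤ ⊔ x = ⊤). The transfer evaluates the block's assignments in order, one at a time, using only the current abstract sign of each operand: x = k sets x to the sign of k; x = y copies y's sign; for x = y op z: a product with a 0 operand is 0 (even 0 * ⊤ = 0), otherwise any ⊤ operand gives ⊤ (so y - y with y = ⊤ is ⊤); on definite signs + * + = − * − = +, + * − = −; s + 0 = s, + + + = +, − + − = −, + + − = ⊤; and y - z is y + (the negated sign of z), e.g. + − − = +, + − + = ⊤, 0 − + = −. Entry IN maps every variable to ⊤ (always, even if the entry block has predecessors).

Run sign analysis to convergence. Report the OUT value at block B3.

Answer: {a: -, b: ⊤, c: ⊤, d: -, e: ⊤, f: -}

Derivation:
Converged values:
  B0:  IN=(all ⊤)  OUT={d:-; rest ⊤}
  B1:  IN={d:-; rest ⊤}  OUT={a:-, d:-; rest ⊤}
  B2:  IN={a:-, d:-; rest ⊤}  OUT={a:-, d:-; rest ⊤}
  B3:  IN={a:-, d:-; rest ⊤}  OUT={a:-, d:-, f:-; rest ⊤}
  B4:  IN={d:-; rest ⊤}  OUT={d:-; rest ⊤}
  B5:  IN={d:-; rest ⊤}  OUT={c:+; rest ⊤}

Merge at B3: IN[B3] = OUT[B1] ⊔ OUT[B2] = {a: -, b: ⊤, c: ⊤, d: -, e: ⊤, f: ⊤}
Applying B3's transfer function to that IN value gives OUT[B3] (row B3 above).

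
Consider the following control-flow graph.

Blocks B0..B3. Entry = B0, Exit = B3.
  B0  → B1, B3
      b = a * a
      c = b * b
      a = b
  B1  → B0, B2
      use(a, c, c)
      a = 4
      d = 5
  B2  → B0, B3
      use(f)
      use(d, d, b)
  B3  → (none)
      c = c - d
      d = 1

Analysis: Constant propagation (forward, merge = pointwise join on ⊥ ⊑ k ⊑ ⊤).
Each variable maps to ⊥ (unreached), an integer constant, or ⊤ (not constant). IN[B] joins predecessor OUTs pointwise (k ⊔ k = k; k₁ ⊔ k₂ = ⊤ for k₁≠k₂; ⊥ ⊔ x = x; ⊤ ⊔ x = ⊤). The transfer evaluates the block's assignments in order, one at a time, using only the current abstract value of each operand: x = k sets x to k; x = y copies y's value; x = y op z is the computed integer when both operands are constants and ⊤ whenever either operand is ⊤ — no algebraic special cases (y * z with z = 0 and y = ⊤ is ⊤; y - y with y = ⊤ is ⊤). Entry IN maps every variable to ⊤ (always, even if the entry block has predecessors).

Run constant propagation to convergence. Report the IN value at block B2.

Fixpoint table:
  B0: | IN=(all ⊤) | OUT=(all ⊤)
  B1: | IN=(all ⊤) | OUT={a:4, d:5; rest ⊤}
  B2: | IN={a:4, d:5; rest ⊤} | OUT={a:4, d:5; rest ⊤}
  B3: | IN=(all ⊤) | OUT={d:1; rest ⊤}

Merge at B2: IN[B2] = OUT[B1] = {a: 4, b: ⊤, c: ⊤, d: 5, e: ⊤, f: ⊤}

Answer: {a: 4, b: ⊤, c: ⊤, d: 5, e: ⊤, f: ⊤}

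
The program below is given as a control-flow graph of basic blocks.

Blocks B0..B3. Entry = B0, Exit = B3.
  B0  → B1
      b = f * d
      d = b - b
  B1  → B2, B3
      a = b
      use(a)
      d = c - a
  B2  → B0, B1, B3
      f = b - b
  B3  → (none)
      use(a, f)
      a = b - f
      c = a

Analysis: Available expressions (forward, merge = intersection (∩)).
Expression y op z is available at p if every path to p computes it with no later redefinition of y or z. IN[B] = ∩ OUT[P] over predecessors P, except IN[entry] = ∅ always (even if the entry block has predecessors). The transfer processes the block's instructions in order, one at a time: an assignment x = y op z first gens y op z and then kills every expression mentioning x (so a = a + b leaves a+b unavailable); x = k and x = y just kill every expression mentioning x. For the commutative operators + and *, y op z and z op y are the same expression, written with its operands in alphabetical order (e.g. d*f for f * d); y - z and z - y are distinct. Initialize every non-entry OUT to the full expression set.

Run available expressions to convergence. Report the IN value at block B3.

Converged values:
  B0:   IN={}   OUT={b-b}
  B1:   IN={b-b}   OUT={b-b, c-a}
  B2:   IN={b-b, c-a}   OUT={b-b, c-a}
  B3:   IN={b-b, c-a}   OUT={b-b, b-f}

Merge at B3: IN[B3] = OUT[B1] ∩ OUT[B2] = {b-b, c-a}

Answer: {b-b, c-a}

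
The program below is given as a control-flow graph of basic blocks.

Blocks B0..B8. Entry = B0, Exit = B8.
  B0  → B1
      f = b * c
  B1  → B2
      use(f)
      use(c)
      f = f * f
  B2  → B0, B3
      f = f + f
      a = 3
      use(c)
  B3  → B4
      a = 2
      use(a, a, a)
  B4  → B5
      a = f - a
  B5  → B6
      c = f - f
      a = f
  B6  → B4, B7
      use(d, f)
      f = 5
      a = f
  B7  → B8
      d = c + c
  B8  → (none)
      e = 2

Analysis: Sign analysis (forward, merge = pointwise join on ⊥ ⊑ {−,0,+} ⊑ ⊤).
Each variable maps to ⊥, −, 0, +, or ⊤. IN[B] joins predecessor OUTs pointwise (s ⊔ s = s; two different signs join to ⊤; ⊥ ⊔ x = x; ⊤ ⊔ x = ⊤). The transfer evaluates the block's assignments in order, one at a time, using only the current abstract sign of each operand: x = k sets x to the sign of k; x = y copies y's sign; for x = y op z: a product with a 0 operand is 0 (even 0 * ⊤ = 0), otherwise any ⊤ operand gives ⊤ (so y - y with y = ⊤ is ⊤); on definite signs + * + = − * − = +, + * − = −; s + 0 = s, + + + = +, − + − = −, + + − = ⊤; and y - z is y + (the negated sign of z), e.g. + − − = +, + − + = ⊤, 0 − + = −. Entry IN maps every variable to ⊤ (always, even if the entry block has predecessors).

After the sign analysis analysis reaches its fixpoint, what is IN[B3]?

Answer: {a: +, b: ⊤, c: ⊤, d: ⊤, e: ⊤, f: ⊤}

Trace:
Fixpoint table:
  B0:  IN=(all ⊤)  OUT=(all ⊤)
  B1:  IN=(all ⊤)  OUT=(all ⊤)
  B2:  IN=(all ⊤)  OUT={a:+; rest ⊤}
  B3:  IN={a:+; rest ⊤}  OUT={a:+; rest ⊤}
  B4:  IN={a:+; rest ⊤}  OUT=(all ⊤)
  B5:  IN=(all ⊤)  OUT=(all ⊤)
  B6:  IN=(all ⊤)  OUT={a:+, f:+; rest ⊤}
  B7:  IN={a:+, f:+; rest ⊤}  OUT={a:+, f:+; rest ⊤}
  B8:  IN={a:+, f:+; rest ⊤}  OUT={a:+, e:+, f:+; rest ⊤}

Merge at B3: IN[B3] = OUT[B2] = {a: +, b: ⊤, c: ⊤, d: ⊤, e: ⊤, f: ⊤}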